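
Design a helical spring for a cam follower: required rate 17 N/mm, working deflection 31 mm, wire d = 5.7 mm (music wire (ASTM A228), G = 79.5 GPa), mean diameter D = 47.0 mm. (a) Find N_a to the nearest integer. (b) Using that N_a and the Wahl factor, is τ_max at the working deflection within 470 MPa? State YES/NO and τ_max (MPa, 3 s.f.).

N_a = Gd⁴/(8D³k) = (79.5×10³)(5.7⁴)/(8·47.0³·17) = 5.943 → N_a = 6
Actual rate k = Gd⁴/(8D³·6) = 16.84 N/mm
Working load F = kδ = 16.84·31 = 522.03 N
C = 47.0/5.7 = 8.2456; K_W = (4C−1)/(4C−4)+0.615/C = 1.1781
τ_max = K_W·8FD/(πd³) = 1.1781·337.37 = 397.45 MPa
τ_max ≤ 470 MPa → acceptable

(a) 6 coils; (b) YES, τ_max = 397 MPa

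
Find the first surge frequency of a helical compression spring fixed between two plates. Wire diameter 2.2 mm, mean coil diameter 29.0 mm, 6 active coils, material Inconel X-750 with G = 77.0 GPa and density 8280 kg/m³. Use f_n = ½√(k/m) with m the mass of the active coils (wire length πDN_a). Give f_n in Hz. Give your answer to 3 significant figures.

150 Hz

k = Gd⁴/(8D³N_a) = (77.0×10³)(2.2⁴)/(8·29.0³·6) = 1.5408 N/mm = 1540.8 N/m
Wire length L = πDN_a = π·29.0·6 = 546.64 mm
m = ρ·(πd²/4)·L = 8280 × 3.8013×10⁻⁶ m² × 0.54664 m = 0.017205 kg
f_n = ½√(k/m) = 0.5·√(1540.8/0.017205) = 0.5·√(89553) = 149.63 Hz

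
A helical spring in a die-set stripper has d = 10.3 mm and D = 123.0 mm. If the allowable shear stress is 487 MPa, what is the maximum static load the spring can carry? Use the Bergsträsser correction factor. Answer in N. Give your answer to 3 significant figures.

1530 N

C = D/d = 123.0/10.3 = 11.9417
K_B = (4C+2)/(4C−3) = 49.767/44.767 = 1.1117
τ_max = K·8FD/(πd³) → F_max = τ_allow·πd³/(8DK)
F_max = 487·π·10.3³/(8·123.0·1.1117) = 1.6718e+06/1093.9 = 1528.3 N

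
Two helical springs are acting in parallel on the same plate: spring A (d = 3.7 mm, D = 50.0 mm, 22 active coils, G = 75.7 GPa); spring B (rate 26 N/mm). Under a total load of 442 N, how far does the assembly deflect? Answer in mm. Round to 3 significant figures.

16.6 mm

k_A = Gd⁴/(8D³N_a) = (75.7×10³)(3.7⁴)/(8·50.0³·22) = 0.64488 N/mm
Parallel: k_eq = 0.64488 + 26 = 26.645 N/mm
δ = F/k_eq = 442/26.645 = 16.589 mm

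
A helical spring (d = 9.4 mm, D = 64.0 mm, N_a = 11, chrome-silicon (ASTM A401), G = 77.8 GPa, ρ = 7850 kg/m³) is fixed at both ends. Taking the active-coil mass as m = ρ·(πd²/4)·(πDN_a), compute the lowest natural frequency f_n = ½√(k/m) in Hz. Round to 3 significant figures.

k = Gd⁴/(8D³N_a) = (77.8×10³)(9.4⁴)/(8·64.0³·11) = 26.331 N/mm = 26331 N/m
Wire length L = πDN_a = π·64.0·11 = 2211.7 mm
m = ρ·(πd²/4)·L = 7850 × 69.398×10⁻⁶ m² × 2.2117 m = 1.2049 kg
f_n = ½√(k/m) = 0.5·√(26331/1.2049) = 0.5·√(21854) = 73.915 Hz

73.9 Hz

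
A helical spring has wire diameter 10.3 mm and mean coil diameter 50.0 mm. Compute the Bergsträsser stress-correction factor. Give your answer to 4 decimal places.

1.3046

C = D/d = 50.0/10.3 = 4.8544
K_B = (4C+2)/(4C−3) = 21.417/16.417 = 1.3046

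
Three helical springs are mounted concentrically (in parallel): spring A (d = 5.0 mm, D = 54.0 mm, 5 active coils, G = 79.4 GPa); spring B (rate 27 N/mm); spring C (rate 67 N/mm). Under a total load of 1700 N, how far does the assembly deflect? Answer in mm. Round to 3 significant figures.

k_A = Gd⁴/(8D³N_a) = (79.4×10³)(5.0⁴)/(8·54.0³·5) = 7.8788 N/mm
Parallel: k_eq = 7.8788 + 27 + 67 = 101.88 N/mm
δ = F/k_eq = 1700/101.88 = 16.686 mm

16.7 mm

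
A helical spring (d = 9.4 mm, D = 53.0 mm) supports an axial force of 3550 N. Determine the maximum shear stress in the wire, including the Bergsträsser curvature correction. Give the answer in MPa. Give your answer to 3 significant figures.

724 MPa

Spring index C = D/d = 53.0/9.4 = 5.6383
K_B = (4C+2)/(4C−3) = 24.553/19.553 = 1.2557
τ₀ = 8FD/(πd³) = 8·3550·53.0/(π·9.4³) = 1.5052e+06/2609.4 = 576.85 MPa
τ_max = K·τ₀ = 1.2557 × 576.85 = 724.35 MPa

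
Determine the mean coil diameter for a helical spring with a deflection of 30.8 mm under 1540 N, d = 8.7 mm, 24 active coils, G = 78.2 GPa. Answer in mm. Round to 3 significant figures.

36.0 mm

Required rate k = F/δ = 1540/30.8 = 50 N/mm
D = (Gd⁴/(8N_a·k))^(1/3) = (78.2×10³·8.7⁴/(8·24·50))^(1/3)
  = (46667.3)^(1/3) = 36.0029 mm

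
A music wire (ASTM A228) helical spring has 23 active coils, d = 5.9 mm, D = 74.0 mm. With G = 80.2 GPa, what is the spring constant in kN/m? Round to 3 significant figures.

1.30 kN/m

k = Gd⁴/(8D³N_a) = (80.2×10³ × 5.9⁴) / (8 × 74.0³ × 23)
  = 9.71812e+07 / 7.45612e+07 = 1.3034 N/mm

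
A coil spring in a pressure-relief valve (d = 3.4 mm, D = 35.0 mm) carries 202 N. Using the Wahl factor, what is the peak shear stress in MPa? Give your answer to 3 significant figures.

Spring index C = D/d = 35.0/3.4 = 10.2941
K_W = (4C−1)/(4C−4) + 0.615/C = 40.176/37.176 + 0.0597 = 1.1404
τ₀ = 8FD/(πd³) = 8·202·35.0/(π·3.4³) = 56560/123.48 = 458.06 MPa
τ_max = K·τ₀ = 1.1404 × 458.06 = 522.39 MPa

522 MPa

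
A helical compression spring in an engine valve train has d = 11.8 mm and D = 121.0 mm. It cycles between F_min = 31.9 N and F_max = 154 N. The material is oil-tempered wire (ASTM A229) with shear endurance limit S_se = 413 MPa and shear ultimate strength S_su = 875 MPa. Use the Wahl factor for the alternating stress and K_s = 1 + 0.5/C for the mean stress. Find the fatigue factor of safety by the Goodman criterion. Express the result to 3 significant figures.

19.0

C = D/d = 121.0/11.8 = 10.2542; K_W = (4C−1)/(4C−4)+0.615/C = 1.1410; K_s = 1+0.5/C = 1.0488
F_a = (F_max−F_min)/2 = 61.05 N; F_m = (F_max+F_min)/2 = 92.95 N
τ_a = K_W·8F_aD/(πd³) = 1.1410 × 11.449 = 13.063 MPa
τ_m = K_s·8F_mD/(πd³) = 1.0488 × 17.431 = 18.281 MPa
Goodman: 1/n_f = τ_a/S_se + τ_m/S_su = 13.063/413 + 18.281/875 = 0.03163 + 0.02089 = 0.052523
n_f = 1/0.052523 = 19.04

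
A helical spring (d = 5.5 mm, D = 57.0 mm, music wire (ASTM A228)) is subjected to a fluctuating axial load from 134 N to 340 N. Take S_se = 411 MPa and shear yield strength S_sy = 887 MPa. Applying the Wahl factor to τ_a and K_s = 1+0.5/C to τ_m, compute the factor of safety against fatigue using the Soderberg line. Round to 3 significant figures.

C = D/d = 57.0/5.5 = 10.3636; K_W = (4C−1)/(4C−4)+0.615/C = 1.1394; K_s = 1+0.5/C = 1.0482
F_a = (F_max−F_min)/2 = 103 N; F_m = (F_max+F_min)/2 = 237 N
τ_a = K_W·8F_aD/(πd³) = 1.1394 × 89.86 = 102.39 MPa
τ_m = K_s·8F_mD/(πd³) = 1.0482 × 206.76 = 216.74 MPa
Soderberg: 1/n_f = τ_a/S_se + τ_m/S_sy = 102.39/411 + 216.74/887 = 0.24912 + 0.24435 = 0.49347
n_f = 1/0.49347 = 2.026

2.03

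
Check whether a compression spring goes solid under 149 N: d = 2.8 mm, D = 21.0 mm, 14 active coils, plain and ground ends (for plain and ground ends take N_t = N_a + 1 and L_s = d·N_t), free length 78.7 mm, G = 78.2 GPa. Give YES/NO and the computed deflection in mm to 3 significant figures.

k = Gd⁴/(8D³N_a) = (78.2×10³)(2.8⁴)/(8·21.0³·14) = 4.6341 N/mm
N_t = 15; L_s = 2.8·15 = 42 mm; δ_solid = L₀ − L_s = 78.7 − 42 = 36.7 mm
δ = F/k = 149/4.6341 = 32.153 mm
δ < δ_solid → spring does not go solid

NO, δ = 32.2 mm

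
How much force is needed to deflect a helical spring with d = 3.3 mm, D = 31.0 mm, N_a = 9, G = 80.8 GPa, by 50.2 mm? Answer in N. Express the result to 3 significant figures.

k = Gd⁴/(8D³N_a) = (80.8×10³)(3.3⁴)/(8·31.0³·9) = 4.4673 N/mm
F = k·δ = 4.4673 × 50.2 = 224.26 N

224 N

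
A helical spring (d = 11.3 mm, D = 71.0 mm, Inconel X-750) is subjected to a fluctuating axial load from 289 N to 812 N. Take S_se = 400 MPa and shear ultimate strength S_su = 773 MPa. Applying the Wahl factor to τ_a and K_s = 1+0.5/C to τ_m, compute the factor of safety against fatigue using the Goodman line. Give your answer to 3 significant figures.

C = D/d = 71.0/11.3 = 6.2832; K_W = (4C−1)/(4C−4)+0.615/C = 1.2398; K_s = 1+0.5/C = 1.0796
F_a = (F_max−F_min)/2 = 261.5 N; F_m = (F_max+F_min)/2 = 550.5 N
τ_a = K_W·8F_aD/(πd³) = 1.2398 × 32.767 = 40.626 MPa
τ_m = K_s·8F_mD/(πd³) = 1.0796 × 68.98 = 74.469 MPa
Goodman: 1/n_f = τ_a/S_se + τ_m/S_su = 40.626/400 + 74.469/773 = 0.10156 + 0.09634 = 0.1979
n_f = 1/0.1979 = 5.053

5.05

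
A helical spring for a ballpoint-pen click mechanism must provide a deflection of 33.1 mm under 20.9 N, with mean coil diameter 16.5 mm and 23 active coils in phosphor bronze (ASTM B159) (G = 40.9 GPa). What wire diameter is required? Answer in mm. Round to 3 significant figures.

1.89 mm

Required rate k = F/δ = 20.9/33.1 = 0.63142 N/mm
d = (8D³N_a·k / G)^(1/4) = (8·16.5³·23·0.63142 / (40.9×10³))^0.25
  = (12.76)^0.25 = 1.8900 mm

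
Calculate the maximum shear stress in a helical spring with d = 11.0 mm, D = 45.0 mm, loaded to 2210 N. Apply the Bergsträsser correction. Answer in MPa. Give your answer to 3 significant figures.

261 MPa

Spring index C = D/d = 45.0/11.0 = 4.0909
K_B = (4C+2)/(4C−3) = 18.364/13.364 = 1.3741
τ₀ = 8FD/(πd³) = 8·2210·45.0/(π·11.0³) = 795600/4181.5 = 190.27 MPa
τ_max = K·τ₀ = 1.3741 × 190.27 = 261.46 MPa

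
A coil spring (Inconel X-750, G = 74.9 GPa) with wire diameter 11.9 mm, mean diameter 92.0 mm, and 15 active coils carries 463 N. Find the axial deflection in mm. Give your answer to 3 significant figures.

28.8 mm

k = Gd⁴/(8D³N_a) = (74.9×10³)(11.9⁴)/(8·92.0³·15) = 16.074 N/mm
δ = F/k = 463 / 16.074 = 28.804 mm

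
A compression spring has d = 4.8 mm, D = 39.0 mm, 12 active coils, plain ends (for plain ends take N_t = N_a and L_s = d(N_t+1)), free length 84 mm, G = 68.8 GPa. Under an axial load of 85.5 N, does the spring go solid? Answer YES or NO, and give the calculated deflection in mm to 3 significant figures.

k = Gd⁴/(8D³N_a) = (68.8×10³)(4.8⁴)/(8·39.0³·12) = 6.4134 N/mm
N_t = 12; L_s = 4.8·13 = 62.4 mm; δ_solid = L₀ − L_s = 84 − 62.4 = 21.6 mm
δ = F/k = 85.5/6.4134 = 13.331 mm
δ < δ_solid → spring does not go solid

NO, δ = 13.3 mm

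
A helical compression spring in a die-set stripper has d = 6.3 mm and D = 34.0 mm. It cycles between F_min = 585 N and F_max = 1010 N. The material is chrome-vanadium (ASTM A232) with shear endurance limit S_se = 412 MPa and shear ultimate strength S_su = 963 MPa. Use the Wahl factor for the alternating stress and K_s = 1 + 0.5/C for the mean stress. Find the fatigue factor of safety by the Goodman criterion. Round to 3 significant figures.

C = D/d = 34.0/6.3 = 5.3968; K_W = (4C−1)/(4C−4)+0.615/C = 1.2845; K_s = 1+0.5/C = 1.0926
F_a = (F_max−F_min)/2 = 212.5 N; F_m = (F_max+F_min)/2 = 797.5 N
τ_a = K_W·8F_aD/(πd³) = 1.2845 × 73.579 = 94.515 MPa
τ_m = K_s·8F_mD/(πd³) = 1.0926 × 276.14 = 301.72 MPa
Goodman: 1/n_f = τ_a/S_se + τ_m/S_su = 94.515/412 + 301.72/963 = 0.22941 + 0.31332 = 0.54272
n_f = 1/0.54272 = 1.843

1.84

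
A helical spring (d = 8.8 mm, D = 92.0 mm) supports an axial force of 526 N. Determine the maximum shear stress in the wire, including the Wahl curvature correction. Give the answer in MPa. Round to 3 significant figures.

206 MPa

Spring index C = D/d = 92.0/8.8 = 10.4545
K_W = (4C−1)/(4C−4) + 0.615/C = 40.818/37.818 + 0.0588 = 1.1382
τ₀ = 8FD/(πd³) = 8·526·92.0/(π·8.8³) = 387136/2140.9 = 180.83 MPa
τ_max = K·τ₀ = 1.1382 × 180.83 = 205.81 MPa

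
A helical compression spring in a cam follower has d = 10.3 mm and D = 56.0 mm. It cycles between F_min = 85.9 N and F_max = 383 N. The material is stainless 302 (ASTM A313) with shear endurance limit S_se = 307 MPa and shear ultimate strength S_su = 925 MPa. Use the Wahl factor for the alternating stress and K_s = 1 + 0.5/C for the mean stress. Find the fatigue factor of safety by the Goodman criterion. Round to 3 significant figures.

C = D/d = 56.0/10.3 = 5.4369; K_W = (4C−1)/(4C−4)+0.615/C = 1.2822; K_s = 1+0.5/C = 1.0920
F_a = (F_max−F_min)/2 = 148.55 N; F_m = (F_max+F_min)/2 = 234.45 N
τ_a = K_W·8F_aD/(πd³) = 1.2822 × 19.386 = 24.856 MPa
τ_m = K_s·8F_mD/(πd³) = 1.0920 × 30.596 = 33.41 MPa
Goodman: 1/n_f = τ_a/S_se + τ_m/S_su = 24.856/307 + 33.41/925 = 0.08096 + 0.03612 = 0.11708
n_f = 1/0.11708 = 8.541

8.54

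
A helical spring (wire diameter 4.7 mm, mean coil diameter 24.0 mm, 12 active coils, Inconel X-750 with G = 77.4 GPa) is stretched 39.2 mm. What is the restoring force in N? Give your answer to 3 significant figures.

k = Gd⁴/(8D³N_a) = (77.4×10³)(4.7⁴)/(8·24.0³·12) = 28.46 N/mm
F = k·δ = 28.46 × 39.2 = 1115.6 N

1120 N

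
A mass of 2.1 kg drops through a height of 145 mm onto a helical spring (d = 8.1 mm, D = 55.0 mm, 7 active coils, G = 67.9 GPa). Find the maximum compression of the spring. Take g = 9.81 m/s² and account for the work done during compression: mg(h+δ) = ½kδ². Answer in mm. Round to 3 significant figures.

14.5 mm

k = Gd⁴/(8D³N_a) = (67.9×10³)(8.1⁴)/(8·55.0³·7) = 31.371 N/mm
W = mg = 2.1 × 9.81 = 20.601 N
½kδ² − Wδ − Wh = 0 → δ = (W + √(W² + 2kWh))/k
δ = (20.601 + √(424.4 + 187422))/31.371 = (20.601 + 433.41)/31.371 = 14.472 mm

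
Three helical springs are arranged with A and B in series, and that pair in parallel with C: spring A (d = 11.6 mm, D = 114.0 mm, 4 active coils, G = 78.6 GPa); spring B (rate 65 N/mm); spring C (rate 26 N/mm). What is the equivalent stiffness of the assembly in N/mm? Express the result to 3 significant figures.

k_A = Gd⁴/(8D³N_a) = (78.6×10³)(11.6⁴)/(8·114.0³·4) = 30.019 N/mm
Springs A,B series: k_AB = 1/(1/30.019+1/65) = 20.535 N/mm; parallel with C: k_eq = 20.535+26 = 46.535 N/mm

46.5 N/mm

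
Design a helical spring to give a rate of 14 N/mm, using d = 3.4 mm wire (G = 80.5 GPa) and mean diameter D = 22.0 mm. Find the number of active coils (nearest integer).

N_a = Gd⁴/(8D³k) = (80.5×10³ × 3.4⁴)/(8 × 22.0³ × 14)
    = 1.07575e+07 / 1.19258e+06 = 9.02 → 9 coils

9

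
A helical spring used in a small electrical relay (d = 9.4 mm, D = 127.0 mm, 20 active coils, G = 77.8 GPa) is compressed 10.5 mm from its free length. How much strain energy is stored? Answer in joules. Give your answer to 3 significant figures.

0.102 J

k = Gd⁴/(8D³N_a) = (77.8×10³)(9.4⁴)/(8·127.0³·20) = 1.8534 N/mm
U = ½kδ² = 0.5 × 1.8534 × 10.5² = 102.17 N·mm = 0.10217 J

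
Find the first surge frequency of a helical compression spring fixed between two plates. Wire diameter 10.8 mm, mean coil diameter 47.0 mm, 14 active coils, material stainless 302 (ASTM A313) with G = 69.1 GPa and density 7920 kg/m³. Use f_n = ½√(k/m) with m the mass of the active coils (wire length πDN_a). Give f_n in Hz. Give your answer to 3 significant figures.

k = Gd⁴/(8D³N_a) = (69.1×10³)(10.8⁴)/(8·47.0³·14) = 80.847 N/mm = 80847 N/m
Wire length L = πDN_a = π·47.0·14 = 2067.2 mm
m = ρ·(πd²/4)·L = 7920 × 91.609×10⁻⁶ m² × 2.0672 m = 1.4998 kg
f_n = ½√(k/m) = 0.5·√(80847/1.4998) = 0.5·√(53904) = 116.09 Hz

116 Hz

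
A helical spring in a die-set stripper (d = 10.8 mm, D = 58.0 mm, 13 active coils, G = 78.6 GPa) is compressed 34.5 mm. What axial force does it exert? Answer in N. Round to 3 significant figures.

1820 N

k = Gd⁴/(8D³N_a) = (78.6×10³)(10.8⁴)/(8·58.0³·13) = 52.699 N/mm
F = k·δ = 52.699 × 34.5 = 1818.1 N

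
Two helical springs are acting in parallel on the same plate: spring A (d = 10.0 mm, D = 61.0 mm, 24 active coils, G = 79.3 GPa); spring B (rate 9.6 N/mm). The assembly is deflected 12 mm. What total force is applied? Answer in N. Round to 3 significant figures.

334 N

k_A = Gd⁴/(8D³N_a) = (79.3×10³)(10.0⁴)/(8·61.0³·24) = 18.196 N/mm
Parallel: k_eq = 18.196 + 9.6 = 27.796 N/mm
F = k_eq·δ = 27.796·12 = 333.56 N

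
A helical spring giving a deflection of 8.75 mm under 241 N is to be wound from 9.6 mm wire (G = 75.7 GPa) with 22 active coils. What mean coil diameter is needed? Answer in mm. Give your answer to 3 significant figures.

51.0 mm

Required rate k = F/δ = 241/8.75 = 27.543 N/mm
D = (Gd⁴/(8N_a·k))^(1/3) = (75.7×10³·9.6⁴/(8·22·27.543))^(1/3)
  = (132635)^(1/3) = 50.9980 mm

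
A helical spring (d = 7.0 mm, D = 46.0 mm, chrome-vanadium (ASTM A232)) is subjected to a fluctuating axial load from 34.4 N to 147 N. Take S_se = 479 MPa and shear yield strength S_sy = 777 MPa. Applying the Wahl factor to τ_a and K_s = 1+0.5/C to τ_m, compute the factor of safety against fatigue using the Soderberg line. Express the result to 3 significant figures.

C = D/d = 46.0/7.0 = 6.5714; K_W = (4C−1)/(4C−4)+0.615/C = 1.2282; K_s = 1+0.5/C = 1.0761
F_a = (F_max−F_min)/2 = 56.3 N; F_m = (F_max+F_min)/2 = 90.7 N
τ_a = K_W·8F_aD/(πd³) = 1.2282 × 19.227 = 23.615 MPa
τ_m = K_s·8F_mD/(πd³) = 1.0761 × 30.975 = 33.332 MPa
Soderberg: 1/n_f = τ_a/S_se + τ_m/S_sy = 23.615/479 + 33.332/777 = 0.04930 + 0.04290 = 0.092198
n_f = 1/0.092198 = 10.85

10.8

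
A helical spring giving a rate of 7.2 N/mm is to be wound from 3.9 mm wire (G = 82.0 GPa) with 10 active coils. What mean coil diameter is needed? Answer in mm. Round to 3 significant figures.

32.1 mm

D = (Gd⁴/(8N_a·k))^(1/3) = (82.0×10³·3.9⁴/(8·10·7.2))^(1/3)
  = (32934.4)^(1/3) = 32.0541 mm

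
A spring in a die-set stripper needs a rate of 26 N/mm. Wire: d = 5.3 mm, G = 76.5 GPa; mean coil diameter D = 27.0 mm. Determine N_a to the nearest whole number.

N_a = Gd⁴/(8D³k) = (76.5×10³ × 5.3⁴)/(8 × 27.0³ × 26)
    = 6.03622e+07 / 4.09406e+06 = 14.74 → 15 coils

15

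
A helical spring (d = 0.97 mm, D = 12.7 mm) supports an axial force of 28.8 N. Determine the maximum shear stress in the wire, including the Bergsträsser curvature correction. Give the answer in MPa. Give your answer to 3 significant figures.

1120 MPa

Spring index C = D/d = 12.7/0.97 = 13.0928
K_B = (4C+2)/(4C−3) = 54.371/49.371 = 1.1013
τ₀ = 8FD/(πd³) = 8·28.8·12.7/(π·0.97³) = 2926.08/2.8672 = 1020.5 MPa
τ_max = K·τ₀ = 1.1013 × 1020.5 = 1123.9 MPa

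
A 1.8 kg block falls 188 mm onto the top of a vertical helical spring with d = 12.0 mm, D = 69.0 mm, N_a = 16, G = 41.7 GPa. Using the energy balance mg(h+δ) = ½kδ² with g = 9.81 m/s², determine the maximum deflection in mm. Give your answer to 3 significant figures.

k = Gd⁴/(8D³N_a) = (41.7×10³)(12.0⁴)/(8·69.0³·16) = 20.564 N/mm
W = mg = 1.8 × 9.81 = 17.658 N
½kδ² − Wδ − Wh = 0 → δ = (W + √(W² + 2kWh))/k
δ = (17.658 + √(311.8 + 136532))/20.564 = (17.658 + 369.92)/20.564 = 18.848 mm

18.8 mm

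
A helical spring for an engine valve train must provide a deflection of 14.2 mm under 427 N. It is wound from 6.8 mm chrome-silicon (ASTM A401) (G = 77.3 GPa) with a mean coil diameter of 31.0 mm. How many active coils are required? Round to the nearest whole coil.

23

Required rate k = F/δ = 427/14.2 = 30.07 N/mm
N_a = Gd⁴/(8D³k) = (77.3×10³ × 6.8⁴)/(8 × 31.0³ × 30.07)
    = 1.65278e+08 / 7.16662e+06 = 23.06 → 23 coils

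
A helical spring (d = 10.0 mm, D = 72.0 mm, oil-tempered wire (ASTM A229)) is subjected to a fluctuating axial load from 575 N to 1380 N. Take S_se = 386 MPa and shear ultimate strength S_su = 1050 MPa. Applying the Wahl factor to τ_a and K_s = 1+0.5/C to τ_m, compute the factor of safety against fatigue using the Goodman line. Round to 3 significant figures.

C = D/d = 72.0/10.0 = 7.2000; K_W = (4C−1)/(4C−4)+0.615/C = 1.2064; K_s = 1+0.5/C = 1.0694
F_a = (F_max−F_min)/2 = 402.5 N; F_m = (F_max+F_min)/2 = 977.5 N
τ_a = K_W·8F_aD/(πd³) = 1.2064 × 73.797 = 89.028 MPa
τ_m = K_s·8F_mD/(πd³) = 1.0694 × 179.22 = 191.67 MPa
Goodman: 1/n_f = τ_a/S_se + τ_m/S_su = 89.028/386 + 191.67/1050 = 0.23064 + 0.18254 = 0.41318
n_f = 1/0.41318 = 2.42

2.42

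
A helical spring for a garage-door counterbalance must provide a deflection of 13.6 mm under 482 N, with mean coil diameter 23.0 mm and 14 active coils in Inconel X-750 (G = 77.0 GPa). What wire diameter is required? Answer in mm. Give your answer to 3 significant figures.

Required rate k = F/δ = 482/13.6 = 35.441 N/mm
d = (8D³N_a·k / G)^(1/4) = (8·23.0³·14·35.441 / (77.0×10³))^0.25
  = (627.22)^0.25 = 5.0044 mm

5.00 mm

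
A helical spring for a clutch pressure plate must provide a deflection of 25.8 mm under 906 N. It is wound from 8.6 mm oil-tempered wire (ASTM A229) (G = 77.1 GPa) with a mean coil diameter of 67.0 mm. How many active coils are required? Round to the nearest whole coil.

Required rate k = F/δ = 906/25.8 = 35.116 N/mm
N_a = Gd⁴/(8D³k) = (77.1×10³ × 8.6⁴)/(8 × 67.0³ × 35.116)
    = 4.21743e+08 / 8.44934e+07 = 4.991 → 5 coils

5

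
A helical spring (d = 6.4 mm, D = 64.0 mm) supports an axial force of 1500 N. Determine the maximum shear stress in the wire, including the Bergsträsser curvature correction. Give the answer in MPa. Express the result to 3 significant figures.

1060 MPa

Spring index C = D/d = 64.0/6.4 = 10.0000
K_B = (4C+2)/(4C−3) = 42.000/37.000 = 1.1351
τ₀ = 8FD/(πd³) = 8·1500·64.0/(π·6.4³) = 768000/823.55 = 932.55 MPa
τ_max = K·τ₀ = 1.1351 × 932.55 = 1058.6 MPa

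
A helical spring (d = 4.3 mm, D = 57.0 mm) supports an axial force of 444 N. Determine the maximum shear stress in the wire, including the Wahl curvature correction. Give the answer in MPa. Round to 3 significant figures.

Spring index C = D/d = 57.0/4.3 = 13.2558
K_W = (4C−1)/(4C−4) + 0.615/C = 52.023/49.023 + 0.0464 = 1.1076
τ₀ = 8FD/(πd³) = 8·444·57.0/(π·4.3³) = 202464/249.78 = 810.57 MPa
τ_max = K·τ₀ = 1.1076 × 810.57 = 897.78 MPa

898 MPa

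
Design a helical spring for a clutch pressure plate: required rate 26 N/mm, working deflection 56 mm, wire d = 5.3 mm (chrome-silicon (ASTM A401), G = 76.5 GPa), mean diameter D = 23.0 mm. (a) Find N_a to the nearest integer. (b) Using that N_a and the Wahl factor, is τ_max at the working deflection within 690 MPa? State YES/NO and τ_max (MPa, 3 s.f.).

N_a = Gd⁴/(8D³k) = (76.5×10³)(5.3⁴)/(8·23.0³·26) = 23.85 → N_a = 24
Actual rate k = Gd⁴/(8D³·24) = 25.839 N/mm
Working load F = kδ = 25.839·56 = 1447 N
C = 23.0/5.3 = 4.3396; K_W = (4C−1)/(4C−4)+0.615/C = 1.3663
τ_max = K_W·8FD/(πd³) = 1.3663·569.26 = 777.77 MPa
τ_max > 690 MPa → exceeds allowable

(a) 24 coils; (b) NO, τ_max = 778 MPa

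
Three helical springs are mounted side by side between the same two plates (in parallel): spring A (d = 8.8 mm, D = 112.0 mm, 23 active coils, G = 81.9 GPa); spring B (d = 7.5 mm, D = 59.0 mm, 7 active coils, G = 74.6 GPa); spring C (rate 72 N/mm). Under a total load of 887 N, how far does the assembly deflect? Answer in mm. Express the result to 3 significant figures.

k_A = Gd⁴/(8D³N_a) = (81.9×10³)(8.8⁴)/(8·112.0³·23) = 1.9 N/mm
k_B = Gd⁴/(8D³N_a) = (74.6×10³)(7.5⁴)/(8·59.0³·7) = 20.523 N/mm
Parallel: k_eq = 1.9 + 20.523 + 72 = 94.423 N/mm
δ = F/k_eq = 887/94.423 = 9.3939 mm

9.39 mm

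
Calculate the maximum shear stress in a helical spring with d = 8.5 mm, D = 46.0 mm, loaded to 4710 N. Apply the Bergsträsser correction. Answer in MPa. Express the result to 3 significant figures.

1140 MPa

Spring index C = D/d = 46.0/8.5 = 5.4118
K_B = (4C+2)/(4C−3) = 23.647/18.647 = 1.2681
τ₀ = 8FD/(πd³) = 8·4710·46.0/(π·8.5³) = 1.73328e+06/1929.3 = 898.38 MPa
τ_max = K·τ₀ = 1.2681 × 898.38 = 1139.3 MPa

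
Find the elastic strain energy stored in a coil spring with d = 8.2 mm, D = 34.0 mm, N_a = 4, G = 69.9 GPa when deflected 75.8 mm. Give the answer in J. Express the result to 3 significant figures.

k = Gd⁴/(8D³N_a) = (69.9×10³)(8.2⁴)/(8·34.0³·4) = 251.27 N/mm
U = ½kδ² = 0.5 × 251.27 × 75.8² = 7.2186e+05 N·mm = 721.86 J

722 J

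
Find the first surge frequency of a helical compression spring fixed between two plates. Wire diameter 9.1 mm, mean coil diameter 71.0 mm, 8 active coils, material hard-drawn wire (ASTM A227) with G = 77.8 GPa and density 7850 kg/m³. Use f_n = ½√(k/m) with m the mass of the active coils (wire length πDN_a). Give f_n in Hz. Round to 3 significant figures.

k = Gd⁴/(8D³N_a) = (77.8×10³)(9.1⁴)/(8·71.0³·8) = 23.291 N/mm = 23291 N/m
Wire length L = πDN_a = π·71.0·8 = 1784.4 mm
m = ρ·(πd²/4)·L = 7850 × 65.039×10⁻⁶ m² × 1.7844 m = 0.91105 kg
f_n = ½√(k/m) = 0.5·√(23291/0.91105) = 0.5·√(25565) = 79.946 Hz

79.9 Hz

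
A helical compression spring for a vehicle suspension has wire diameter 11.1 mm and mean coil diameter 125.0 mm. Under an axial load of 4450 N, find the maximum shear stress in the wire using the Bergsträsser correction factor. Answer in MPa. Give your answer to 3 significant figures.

Spring index C = D/d = 125.0/11.1 = 11.2613
K_B = (4C+2)/(4C−3) = 47.045/42.045 = 1.1189
τ₀ = 8FD/(πd³) = 8·4450·125.0/(π·11.1³) = 4.45e+06/4296.5 = 1035.7 MPa
τ_max = K·τ₀ = 1.1189 × 1035.7 = 1158.9 MPa

1160 MPa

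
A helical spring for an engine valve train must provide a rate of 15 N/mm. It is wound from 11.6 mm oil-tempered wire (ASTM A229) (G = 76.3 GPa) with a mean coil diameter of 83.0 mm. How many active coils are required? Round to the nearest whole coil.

N_a = Gd⁴/(8D³k) = (76.3×10³ × 11.6⁴)/(8 × 83.0³ × 15)
    = 1.38152e+09 / 6.86144e+07 = 20.13 → 20 coils

20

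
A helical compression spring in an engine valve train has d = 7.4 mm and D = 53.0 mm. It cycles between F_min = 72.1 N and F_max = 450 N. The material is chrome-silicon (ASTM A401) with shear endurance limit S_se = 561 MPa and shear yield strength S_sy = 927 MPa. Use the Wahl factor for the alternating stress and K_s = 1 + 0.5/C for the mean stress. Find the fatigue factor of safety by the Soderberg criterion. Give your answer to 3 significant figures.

C = D/d = 53.0/7.4 = 7.1622; K_W = (4C−1)/(4C−4)+0.615/C = 1.2076; K_s = 1+0.5/C = 1.0698
F_a = (F_max−F_min)/2 = 188.95 N; F_m = (F_max+F_min)/2 = 261.05 N
τ_a = K_W·8F_aD/(πd³) = 1.2076 × 62.931 = 75.995 MPa
τ_m = K_s·8F_mD/(πd³) = 1.0698 × 86.945 = 93.015 MPa
Soderberg: 1/n_f = τ_a/S_se + τ_m/S_sy = 75.995/561 + 93.015/927 = 0.13546 + 0.10034 = 0.2358
n_f = 1/0.2358 = 4.241

4.24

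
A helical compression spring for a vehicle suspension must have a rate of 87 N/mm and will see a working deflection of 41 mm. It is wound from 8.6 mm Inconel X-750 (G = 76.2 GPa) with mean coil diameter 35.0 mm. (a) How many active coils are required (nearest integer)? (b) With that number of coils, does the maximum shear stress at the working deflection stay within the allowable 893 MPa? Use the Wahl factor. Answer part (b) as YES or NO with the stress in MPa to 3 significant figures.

(a) 14 coils; (b) YES, τ_max = 696 MPa

N_a = Gd⁴/(8D³k) = (76.2×10³)(8.6⁴)/(8·35.0³·87) = 13.97 → N_a = 14
Actual rate k = Gd⁴/(8D³·14) = 86.801 N/mm
Working load F = kδ = 86.801·41 = 3558.9 N
C = 35.0/8.6 = 4.0698; K_W = (4C−1)/(4C−4)+0.615/C = 1.3954
τ_max = K_W·8FD/(πd³) = 1.3954·498.68 = 695.88 MPa
τ_max ≤ 893 MPa → acceptable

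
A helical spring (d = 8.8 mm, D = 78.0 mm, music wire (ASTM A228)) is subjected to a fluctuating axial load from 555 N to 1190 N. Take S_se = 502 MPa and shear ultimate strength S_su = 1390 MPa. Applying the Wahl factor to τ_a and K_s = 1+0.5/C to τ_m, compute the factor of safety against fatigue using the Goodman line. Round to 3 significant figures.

2.45

C = D/d = 78.0/8.8 = 8.8636; K_W = (4C−1)/(4C−4)+0.615/C = 1.1648; K_s = 1+0.5/C = 1.0564
F_a = (F_max−F_min)/2 = 317.5 N; F_m = (F_max+F_min)/2 = 872.5 N
τ_a = K_W·8F_aD/(πd³) = 1.1648 × 92.54 = 107.79 MPa
τ_m = K_s·8F_mD/(πd³) = 1.0564 × 254.3 = 268.65 MPa
Goodman: 1/n_f = τ_a/S_se + τ_m/S_su = 107.79/502 + 268.65/1390 = 0.21472 + 0.19327 = 0.40799
n_f = 1/0.40799 = 2.451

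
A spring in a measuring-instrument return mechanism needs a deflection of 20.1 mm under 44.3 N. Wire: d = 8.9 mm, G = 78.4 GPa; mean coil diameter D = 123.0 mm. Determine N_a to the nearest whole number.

15

Required rate k = F/δ = 44.3/20.1 = 2.204 N/mm
N_a = Gd⁴/(8D³k) = (78.4×10³ × 8.9⁴)/(8 × 123.0³ × 2.204)
    = 4.91899e+08 / 3.28105e+07 = 14.99 → 15 coils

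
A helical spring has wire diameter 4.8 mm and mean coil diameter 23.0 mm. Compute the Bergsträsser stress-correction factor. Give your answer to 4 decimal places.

1.3093

C = D/d = 23.0/4.8 = 4.7917
K_B = (4C+2)/(4C−3) = 21.167/16.167 = 1.3093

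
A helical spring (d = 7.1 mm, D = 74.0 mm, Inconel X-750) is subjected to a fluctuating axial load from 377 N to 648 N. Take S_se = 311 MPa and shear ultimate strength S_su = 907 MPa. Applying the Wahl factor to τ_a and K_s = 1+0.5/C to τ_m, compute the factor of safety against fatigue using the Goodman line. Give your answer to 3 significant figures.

C = D/d = 74.0/7.1 = 10.4225; K_W = (4C−1)/(4C−4)+0.615/C = 1.1386; K_s = 1+0.5/C = 1.0480
F_a = (F_max−F_min)/2 = 135.5 N; F_m = (F_max+F_min)/2 = 512.5 N
τ_a = K_W·8F_aD/(πd³) = 1.1386 × 71.34 = 81.229 MPa
τ_m = K_s·8F_mD/(πd³) = 1.0480 × 269.83 = 282.77 MPa
Goodman: 1/n_f = τ_a/S_se + τ_m/S_su = 81.229/311 + 282.77/907 = 0.26118 + 0.31177 = 0.57295
n_f = 1/0.57295 = 1.745

1.75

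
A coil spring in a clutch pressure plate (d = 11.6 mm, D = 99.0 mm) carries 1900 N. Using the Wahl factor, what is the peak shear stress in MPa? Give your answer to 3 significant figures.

360 MPa

Spring index C = D/d = 99.0/11.6 = 8.5345
K_W = (4C−1)/(4C−4) + 0.615/C = 33.138/30.138 + 0.0721 = 1.1716
τ₀ = 8FD/(πd³) = 8·1900·99.0/(π·11.6³) = 1.5048e+06/4903.7 = 306.87 MPa
τ_max = K·τ₀ = 1.1716 × 306.87 = 359.53 MPa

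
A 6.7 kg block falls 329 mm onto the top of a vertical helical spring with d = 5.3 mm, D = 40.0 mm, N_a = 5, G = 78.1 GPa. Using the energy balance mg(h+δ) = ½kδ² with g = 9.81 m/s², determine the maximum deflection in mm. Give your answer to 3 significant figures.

k = Gd⁴/(8D³N_a) = (78.1×10³)(5.3⁴)/(8·40.0³·5) = 24.072 N/mm
W = mg = 6.7 × 9.81 = 65.727 N
½kδ² − Wδ − Wh = 0 → δ = (W + √(W² + 2kWh))/k
δ = (65.727 + √(4320 + 1.04108e+06))/24.072 = (65.727 + 1022.4)/24.072 = 45.205 mm

45.2 mm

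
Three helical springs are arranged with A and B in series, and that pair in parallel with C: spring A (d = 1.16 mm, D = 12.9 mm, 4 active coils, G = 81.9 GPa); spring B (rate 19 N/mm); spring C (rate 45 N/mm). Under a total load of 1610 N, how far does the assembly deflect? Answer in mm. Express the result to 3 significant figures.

34.3 mm

k_A = Gd⁴/(8D³N_a) = (81.9×10³)(1.16⁴)/(8·12.9³·4) = 2.1587 N/mm
Springs A,B series: k_AB = 1/(1/2.1587+1/19) = 1.9385 N/mm; parallel with C: k_eq = 1.9385+45 = 46.938 N/mm
δ = F/k_eq = 1610/46.938 = 34.3 mm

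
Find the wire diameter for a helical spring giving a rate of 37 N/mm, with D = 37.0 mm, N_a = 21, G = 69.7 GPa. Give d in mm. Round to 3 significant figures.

d = (8D³N_a·k / G)^(1/4) = (8·37.0³·21·37 / (69.7×10³))^0.25
  = (4517.3)^0.25 = 8.1982 mm

8.20 mm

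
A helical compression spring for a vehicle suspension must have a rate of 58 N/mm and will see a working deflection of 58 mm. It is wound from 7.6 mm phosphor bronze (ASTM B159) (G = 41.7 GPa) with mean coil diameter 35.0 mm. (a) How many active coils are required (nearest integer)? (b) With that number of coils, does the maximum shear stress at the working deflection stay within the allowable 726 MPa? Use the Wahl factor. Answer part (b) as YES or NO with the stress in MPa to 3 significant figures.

N_a = Gd⁴/(8D³k) = (41.7×10³)(7.6⁴)/(8·35.0³·58) = 6.993 → N_a = 7
Actual rate k = Gd⁴/(8D³·7) = 57.943 N/mm
Working load F = kδ = 57.943·58 = 3360.7 N
C = 35.0/7.6 = 4.6053; K_W = (4C−1)/(4C−4)+0.615/C = 1.3416
τ_max = K_W·8FD/(πd³) = 1.3416·682.33 = 915.39 MPa
τ_max > 726 MPa → exceeds allowable

(a) 7 coils; (b) NO, τ_max = 915 MPa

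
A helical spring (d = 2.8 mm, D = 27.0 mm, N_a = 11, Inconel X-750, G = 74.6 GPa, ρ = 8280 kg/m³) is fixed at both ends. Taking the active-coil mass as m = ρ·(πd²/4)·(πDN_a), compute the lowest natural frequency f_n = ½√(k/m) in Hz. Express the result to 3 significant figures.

118 Hz

k = Gd⁴/(8D³N_a) = (74.6×10³)(2.8⁴)/(8·27.0³·11) = 2.6473 N/mm = 2647.3 N/m
Wire length L = πDN_a = π·27.0·11 = 933.05 mm
m = ρ·(πd²/4)·L = 8280 × 6.1575×10⁻⁶ m² × 0.93305 m = 0.047571 kg
f_n = ½√(k/m) = 0.5·√(2647.3/0.047571) = 0.5·√(55649) = 117.95 Hz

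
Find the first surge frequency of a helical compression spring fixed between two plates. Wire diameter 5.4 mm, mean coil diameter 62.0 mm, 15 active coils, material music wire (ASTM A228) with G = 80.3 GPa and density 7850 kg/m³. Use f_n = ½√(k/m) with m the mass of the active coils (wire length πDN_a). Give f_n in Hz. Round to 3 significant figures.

33.7 Hz

k = Gd⁴/(8D³N_a) = (80.3×10³)(5.4⁴)/(8·62.0³·15) = 2.3874 N/mm = 2387.4 N/m
Wire length L = πDN_a = π·62.0·15 = 2921.7 mm
m = ρ·(πd²/4)·L = 7850 × 22.902×10⁻⁶ m² × 2.9217 m = 0.52527 kg
f_n = ½√(k/m) = 0.5·√(2387.4/0.52527) = 0.5·√(4545.2) = 33.709 Hz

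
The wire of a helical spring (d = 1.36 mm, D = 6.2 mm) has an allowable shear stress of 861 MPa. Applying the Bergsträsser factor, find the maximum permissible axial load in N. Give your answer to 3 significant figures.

C = D/d = 6.2/1.36 = 4.5588
K_B = (4C+2)/(4C−3) = 20.235/15.235 = 1.3282
τ_max = K·8FD/(πd³) → F_max = τ_allow·πd³/(8DK)
F_max = 861·π·1.36³/(8·6.2·1.3282) = 6804.1/65.878 = 103.28 N

103 N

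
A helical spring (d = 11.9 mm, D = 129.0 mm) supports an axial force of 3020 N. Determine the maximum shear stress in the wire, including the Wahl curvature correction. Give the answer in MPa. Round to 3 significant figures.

667 MPa

Spring index C = D/d = 129.0/11.9 = 10.8403
K_W = (4C−1)/(4C−4) + 0.615/C = 42.361/39.361 + 0.0567 = 1.1329
τ₀ = 8FD/(πd³) = 8·3020·129.0/(π·11.9³) = 3.11664e+06/5294.1 = 588.7 MPa
τ_max = K·τ₀ = 1.1329 × 588.7 = 666.97 MPa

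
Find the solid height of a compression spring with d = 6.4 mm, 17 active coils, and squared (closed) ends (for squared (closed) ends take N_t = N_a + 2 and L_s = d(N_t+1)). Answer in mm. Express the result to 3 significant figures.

128 mm

squared (closed) ends: N_t = N_a + 2 = 17 + 2 = 19
L_s = d·(N_t+1) = 6.4 × 20 = 128 mm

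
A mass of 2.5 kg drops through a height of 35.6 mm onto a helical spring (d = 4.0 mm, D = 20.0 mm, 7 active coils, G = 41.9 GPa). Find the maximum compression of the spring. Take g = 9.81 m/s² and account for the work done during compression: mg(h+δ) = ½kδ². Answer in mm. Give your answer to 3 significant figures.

k = Gd⁴/(8D³N_a) = (41.9×10³)(4.0⁴)/(8·20.0³·7) = 23.943 N/mm
W = mg = 2.5 × 9.81 = 24.525 N
½kδ² − Wδ − Wh = 0 → δ = (W + √(W² + 2kWh))/k
δ = (24.525 + √(601.48 + 41808.5))/23.943 = (24.525 + 205.94)/23.943 = 9.6255 mm

9.63 mm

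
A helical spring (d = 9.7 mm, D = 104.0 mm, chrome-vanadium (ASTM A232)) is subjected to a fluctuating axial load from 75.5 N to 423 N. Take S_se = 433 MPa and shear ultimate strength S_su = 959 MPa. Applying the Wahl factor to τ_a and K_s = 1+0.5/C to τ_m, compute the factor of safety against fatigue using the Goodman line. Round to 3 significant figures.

4.74

C = D/d = 104.0/9.7 = 10.7216; K_W = (4C−1)/(4C−4)+0.615/C = 1.1345; K_s = 1+0.5/C = 1.0466
F_a = (F_max−F_min)/2 = 173.75 N; F_m = (F_max+F_min)/2 = 249.25 N
τ_a = K_W·8F_aD/(πd³) = 1.1345 × 50.418 = 57.199 MPa
τ_m = K_s·8F_mD/(πd³) = 1.0466 × 72.326 = 75.699 MPa
Goodman: 1/n_f = τ_a/S_se + τ_m/S_su = 57.199/433 + 75.699/959 = 0.13210 + 0.07894 = 0.21104
n_f = 1/0.21104 = 4.739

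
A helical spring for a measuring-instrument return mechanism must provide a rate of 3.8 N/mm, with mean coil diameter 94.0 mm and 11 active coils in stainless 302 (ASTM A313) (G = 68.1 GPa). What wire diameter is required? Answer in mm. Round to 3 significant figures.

d = (8D³N_a·k / G)^(1/4) = (8·94.0³·11·3.8 / (68.1×10³))^0.25
  = (4078.5)^0.25 = 7.9915 mm

7.99 mm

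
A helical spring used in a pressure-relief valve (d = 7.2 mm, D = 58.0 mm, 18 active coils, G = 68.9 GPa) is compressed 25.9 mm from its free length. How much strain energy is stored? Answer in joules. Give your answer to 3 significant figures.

2.21 J

k = Gd⁴/(8D³N_a) = (68.9×10³)(7.2⁴)/(8·58.0³·18) = 6.5903 N/mm
U = ½kδ² = 0.5 × 6.5903 × 25.9² = 2210.4 N·mm = 2.2104 J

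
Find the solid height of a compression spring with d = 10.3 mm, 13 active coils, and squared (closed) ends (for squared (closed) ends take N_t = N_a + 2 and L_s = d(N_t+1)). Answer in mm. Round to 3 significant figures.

squared (closed) ends: N_t = N_a + 2 = 13 + 2 = 15
L_s = d·(N_t+1) = 10.3 × 16 = 164.8 mm

165 mm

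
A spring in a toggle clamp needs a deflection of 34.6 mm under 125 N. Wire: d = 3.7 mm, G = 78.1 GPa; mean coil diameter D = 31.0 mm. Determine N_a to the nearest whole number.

Required rate k = F/δ = 125/34.6 = 3.6127 N/mm
N_a = Gd⁴/(8D³k) = (78.1×10³ × 3.7⁴)/(8 × 31.0³ × 3.6127)
    = 1.46372e+07 / 861012 = 17 → 17 coils

17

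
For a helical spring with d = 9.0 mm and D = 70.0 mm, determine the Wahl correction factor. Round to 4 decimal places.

C = D/d = 70.0/9.0 = 7.7778
K_W = (4C−1)/(4C−4) + 0.615/C = 30.111/27.111 + 0.0791 = 1.1897

1.1897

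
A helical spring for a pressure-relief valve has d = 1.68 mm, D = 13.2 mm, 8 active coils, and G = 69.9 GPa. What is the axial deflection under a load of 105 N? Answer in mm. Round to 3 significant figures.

27.8 mm

k = Gd⁴/(8D³N_a) = (69.9×10³)(1.68⁴)/(8·13.2³·8) = 3.7828 N/mm
δ = F/k = 105 / 3.7828 = 27.757 mm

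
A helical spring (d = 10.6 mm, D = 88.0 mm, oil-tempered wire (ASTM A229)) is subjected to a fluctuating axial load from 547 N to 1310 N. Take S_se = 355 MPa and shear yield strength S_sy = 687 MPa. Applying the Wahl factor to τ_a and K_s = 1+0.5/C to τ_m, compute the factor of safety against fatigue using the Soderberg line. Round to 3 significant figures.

1.97

C = D/d = 88.0/10.6 = 8.3019; K_W = (4C−1)/(4C−4)+0.615/C = 1.1768; K_s = 1+0.5/C = 1.0602
F_a = (F_max−F_min)/2 = 381.5 N; F_m = (F_max+F_min)/2 = 928.5 N
τ_a = K_W·8F_aD/(πd³) = 1.1768 × 71.779 = 84.469 MPa
τ_m = K_s·8F_mD/(πd³) = 1.0602 × 174.7 = 185.22 MPa
Soderberg: 1/n_f = τ_a/S_se + τ_m/S_sy = 84.469/355 + 185.22/687 = 0.23794 + 0.26961 = 0.50755
n_f = 1/0.50755 = 1.97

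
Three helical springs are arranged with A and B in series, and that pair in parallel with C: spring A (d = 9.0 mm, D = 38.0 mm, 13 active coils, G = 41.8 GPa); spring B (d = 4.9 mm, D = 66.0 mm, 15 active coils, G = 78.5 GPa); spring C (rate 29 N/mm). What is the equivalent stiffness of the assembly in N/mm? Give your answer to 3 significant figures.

k_A = Gd⁴/(8D³N_a) = (41.8×10³)(9.0⁴)/(8·38.0³·13) = 48.058 N/mm
k_B = Gd⁴/(8D³N_a) = (78.5×10³)(4.9⁴)/(8·66.0³·15) = 1.3117 N/mm
Springs A,B series: k_AB = 1/(1/48.058+1/1.3117) = 1.2769 N/mm; parallel with C: k_eq = 1.2769+29 = 30.277 N/mm

30.3 N/mm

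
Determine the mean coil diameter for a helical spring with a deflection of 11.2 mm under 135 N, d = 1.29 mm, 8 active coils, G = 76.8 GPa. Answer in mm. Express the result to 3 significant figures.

Required rate k = F/δ = 135/11.2 = 12.054 N/mm
D = (Gd⁴/(8N_a·k))^(1/3) = (76.8×10³·1.29⁴/(8·8·12.054))^(1/3)
  = (275.692)^(1/3) = 6.5084 mm

6.51 mm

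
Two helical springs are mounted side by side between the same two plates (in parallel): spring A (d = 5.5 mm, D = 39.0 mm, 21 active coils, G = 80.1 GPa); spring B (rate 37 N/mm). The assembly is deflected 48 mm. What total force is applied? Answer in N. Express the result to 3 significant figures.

2130 N

k_A = Gd⁴/(8D³N_a) = (80.1×10³)(5.5⁴)/(8·39.0³·21) = 7.355 N/mm
Parallel: k_eq = 7.355 + 37 = 44.355 N/mm
F = k_eq·δ = 44.355·48 = 2129 N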